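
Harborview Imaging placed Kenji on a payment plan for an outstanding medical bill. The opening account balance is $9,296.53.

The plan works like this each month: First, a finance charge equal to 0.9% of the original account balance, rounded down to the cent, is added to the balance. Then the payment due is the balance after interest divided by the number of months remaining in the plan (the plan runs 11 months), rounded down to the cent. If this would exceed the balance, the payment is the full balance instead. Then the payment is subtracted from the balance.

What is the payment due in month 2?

$861.11

Month 1: opening $9,296.53; interest $83.66 → $9,380.19; payment $852.74; balance $8,527.45
Month 2: opening $8,527.45; interest $83.66 → $8,611.11; payment $861.11; balance $7,750.00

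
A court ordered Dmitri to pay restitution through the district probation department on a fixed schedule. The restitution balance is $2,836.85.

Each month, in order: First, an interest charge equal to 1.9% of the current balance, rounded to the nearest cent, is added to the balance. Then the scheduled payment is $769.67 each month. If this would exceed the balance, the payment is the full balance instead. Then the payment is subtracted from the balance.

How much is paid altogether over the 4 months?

$2,969.81

# | Opening | Interest | Payment | End bal
1 | $2,836.85 | $53.90 | $769.67 | $2,121.08
2 | $2,121.08 | $40.30 | $769.67 | $1,391.71
3 | $1,391.71 | $26.44 | $769.67 | $648.48
4 | $648.48 | $12.32 | $660.80 | $0.00
Total paid: $2,969.81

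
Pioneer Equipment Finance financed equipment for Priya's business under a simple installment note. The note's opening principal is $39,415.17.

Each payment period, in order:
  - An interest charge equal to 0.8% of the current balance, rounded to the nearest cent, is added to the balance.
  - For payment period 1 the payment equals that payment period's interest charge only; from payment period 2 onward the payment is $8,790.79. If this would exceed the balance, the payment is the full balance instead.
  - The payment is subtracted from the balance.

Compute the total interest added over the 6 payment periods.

Payment period 1: $39,415.17 +$315.32 interest = $39,730.49; pay $315.32 → $39,415.17
Payment period 2: $39,415.17 +$315.32 interest = $39,730.49; pay $8,790.79 → $30,939.70
Payment period 3: $30,939.70 +$247.52 interest = $31,187.22; pay $8,790.79 → $22,396.43
Payment period 4: $22,396.43 +$179.17 interest = $22,575.60; pay $8,790.79 → $13,784.81
Payment period 5: $13,784.81 +$110.28 interest = $13,895.09; pay $8,790.79 → $5,104.30
Payment period 6: $5,104.30 +$40.83 interest = $5,145.13; pay $5,145.13 → $0.00
Total interest: $315.32 + $315.32 + $247.52 + $179.17 + $110.28 + $40.83 = $1,208.44

$1,208.44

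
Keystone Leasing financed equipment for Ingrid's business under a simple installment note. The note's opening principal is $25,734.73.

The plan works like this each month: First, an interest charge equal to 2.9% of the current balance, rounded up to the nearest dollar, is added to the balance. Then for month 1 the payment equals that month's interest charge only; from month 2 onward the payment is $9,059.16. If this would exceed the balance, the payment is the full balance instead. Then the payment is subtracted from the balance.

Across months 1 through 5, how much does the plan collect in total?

$27,994.73

Month 1: opening $25,734.73; interest $747.00 → $26,481.73; payment $747.00; balance $25,734.73
Month 2: opening $25,734.73; interest $747.00 → $26,481.73; payment $9,059.16; balance $17,422.57
Month 3: opening $17,422.57; interest $506.00 → $17,928.57; payment $9,059.16; balance $8,869.41
Month 4: opening $8,869.41; interest $258.00 → $9,127.41; payment $9,059.16; balance $68.25
Month 5: opening $68.25; interest $2.00 → $70.25; payment $70.25; balance $0.00
Total paid: $27,994.73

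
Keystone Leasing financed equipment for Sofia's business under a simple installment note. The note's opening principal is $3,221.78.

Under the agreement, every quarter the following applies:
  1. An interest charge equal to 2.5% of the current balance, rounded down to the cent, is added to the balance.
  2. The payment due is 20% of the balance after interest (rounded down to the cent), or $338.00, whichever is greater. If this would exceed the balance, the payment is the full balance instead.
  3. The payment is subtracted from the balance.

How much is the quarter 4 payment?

# | Opening | Interest | Payment | End bal
1 | $3,221.78 | $80.54 | $660.46 | $2,641.86
2 | $2,641.86 | $66.04 | $541.58 | $2,166.32
3 | $2,166.32 | $54.15 | $444.09 | $1,776.38
4 | $1,776.38 | $44.40 | $364.15 | $1,456.63

$364.15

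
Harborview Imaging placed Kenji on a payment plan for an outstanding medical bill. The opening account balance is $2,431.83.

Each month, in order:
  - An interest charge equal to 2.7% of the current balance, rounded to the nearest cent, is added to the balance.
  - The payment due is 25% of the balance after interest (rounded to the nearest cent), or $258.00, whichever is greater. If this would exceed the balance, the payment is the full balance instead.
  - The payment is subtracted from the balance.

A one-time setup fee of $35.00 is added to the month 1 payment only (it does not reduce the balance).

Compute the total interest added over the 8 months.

Month 1: $2,431.83 +$65.66 interest = $2,497.49; pay $624.37 (+ $35.00 fee) → $1,873.12
Month 2: $1,873.12 +$50.57 interest = $1,923.69; pay $480.92 → $1,442.77
Month 3: $1,442.77 +$38.95 interest = $1,481.72; pay $370.43 → $1,111.29
Month 4: $1,111.29 +$30.00 interest = $1,141.29; pay $285.32 → $855.97
Month 5: $855.97 +$23.11 interest = $879.08; pay $258.00 → $621.08
Month 6: $621.08 +$16.77 interest = $637.85; pay $258.00 → $379.85
Month 7: $379.85 +$10.26 interest = $390.11; pay $258.00 → $132.11
Month 8: $132.11 +$3.57 interest = $135.68; pay $135.68 → $0.00
Total interest: $65.66 + $50.57 + $38.95 + $30.00 + $23.11 + $16.77 + $10.26 + $3.57 = $238.89

$238.89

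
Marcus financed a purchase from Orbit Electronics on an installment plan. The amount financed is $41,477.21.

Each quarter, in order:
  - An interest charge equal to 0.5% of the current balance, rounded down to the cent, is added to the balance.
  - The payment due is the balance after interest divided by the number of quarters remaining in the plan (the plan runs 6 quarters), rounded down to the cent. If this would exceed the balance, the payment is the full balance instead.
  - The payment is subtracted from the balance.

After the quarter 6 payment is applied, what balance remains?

$0.00

# | Opening | Interest | Payment | End bal
1 | $41,477.21 | $207.38 | $6,947.43 | $34,737.16
2 | $34,737.16 | $173.68 | $6,982.16 | $27,928.68
3 | $27,928.68 | $139.64 | $7,017.08 | $21,051.24
4 | $21,051.24 | $105.25 | $7,052.16 | $14,104.33
5 | $14,104.33 | $70.52 | $7,087.42 | $7,087.43
6 | $7,087.43 | $35.43 | $7,122.86 | $0.00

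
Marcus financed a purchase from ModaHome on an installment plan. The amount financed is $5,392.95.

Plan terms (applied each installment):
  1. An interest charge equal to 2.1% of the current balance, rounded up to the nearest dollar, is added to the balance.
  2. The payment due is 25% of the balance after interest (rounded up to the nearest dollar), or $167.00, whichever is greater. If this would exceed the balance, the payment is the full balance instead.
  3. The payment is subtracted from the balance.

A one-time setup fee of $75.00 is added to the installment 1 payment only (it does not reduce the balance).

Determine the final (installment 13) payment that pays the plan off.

Installment 1: opening $5,392.95; interest $114.00 → $5,506.95; payment $1,377.00 (+ $75.00 fee); balance $4,129.95
Installment 2: opening $4,129.95; interest $87.00 → $4,216.95; payment $1,055.00; balance $3,161.95
Installment 3: opening $3,161.95; interest $67.00 → $3,228.95; payment $808.00; balance $2,420.95
Installment 4: opening $2,420.95; interest $51.00 → $2,471.95; payment $618.00; balance $1,853.95
Installment 5: opening $1,853.95; interest $39.00 → $1,892.95; payment $474.00; balance $1,418.95
Installment 6: opening $1,418.95; interest $30.00 → $1,448.95; payment $363.00; balance $1,085.95
Installment 7: opening $1,085.95; interest $23.00 → $1,108.95; payment $278.00; balance $830.95
Installment 8: opening $830.95; interest $18.00 → $848.95; payment $213.00; balance $635.95
Installment 9: opening $635.95; interest $14.00 → $649.95; payment $167.00; balance $482.95
Installment 10: opening $482.95; interest $11.00 → $493.95; payment $167.00; balance $326.95
Installment 11: opening $326.95; interest $7.00 → $333.95; payment $167.00; balance $166.95
Installment 12: opening $166.95; interest $4.00 → $170.95; payment $167.00; balance $3.95
Installment 13: opening $3.95; interest $1.00 → $4.95; payment $4.95; balance $0.00

$4.95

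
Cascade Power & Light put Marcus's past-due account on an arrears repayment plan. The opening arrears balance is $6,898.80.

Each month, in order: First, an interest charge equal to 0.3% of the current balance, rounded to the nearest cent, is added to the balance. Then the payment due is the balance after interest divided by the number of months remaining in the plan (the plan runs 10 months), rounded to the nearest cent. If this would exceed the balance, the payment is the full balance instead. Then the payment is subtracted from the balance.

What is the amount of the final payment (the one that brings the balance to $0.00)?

$710.86

# | Opening | Interest | Payment | End bal
1 | $6,898.80 | $20.70 | $691.95 | $6,227.55
2 | $6,227.55 | $18.68 | $694.03 | $5,552.20
3 | $5,552.20 | $16.66 | $696.11 | $4,872.75
4 | $4,872.75 | $14.62 | $698.20 | $4,189.17
5 | $4,189.17 | $12.57 | $700.29 | $3,501.45
6 | $3,501.45 | $10.50 | $702.39 | $2,809.56
7 | $2,809.56 | $8.43 | $704.50 | $2,113.49
8 | $2,113.49 | $6.34 | $706.61 | $1,413.22
9 | $1,413.22 | $4.24 | $708.73 | $708.73
10 | $708.73 | $2.13 | $710.86 | $0.00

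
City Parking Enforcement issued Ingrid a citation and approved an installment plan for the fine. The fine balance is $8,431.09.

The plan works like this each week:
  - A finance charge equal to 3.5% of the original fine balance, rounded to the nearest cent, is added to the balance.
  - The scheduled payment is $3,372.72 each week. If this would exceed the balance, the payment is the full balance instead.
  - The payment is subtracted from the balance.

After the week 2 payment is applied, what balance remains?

$2,275.83

# | Opening | Interest | Payment | End bal
1 | $8,431.09 | $295.09 | $3,372.72 | $5,353.46
2 | $5,353.46 | $295.09 | $3,372.72 | $2,275.83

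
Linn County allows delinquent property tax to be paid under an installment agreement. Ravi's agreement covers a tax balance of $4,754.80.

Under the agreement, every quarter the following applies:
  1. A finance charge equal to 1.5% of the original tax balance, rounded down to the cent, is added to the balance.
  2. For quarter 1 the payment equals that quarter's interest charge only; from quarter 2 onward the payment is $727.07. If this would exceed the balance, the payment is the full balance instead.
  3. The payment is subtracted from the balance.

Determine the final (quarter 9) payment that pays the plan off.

$235.87

Quarter 1: $4,754.80 +$71.32 interest = $4,826.12; pay $71.32 → $4,754.80
Quarter 2: $4,754.80 +$71.32 interest = $4,826.12; pay $727.07 → $4,099.05
Quarter 3: $4,099.05 +$71.32 interest = $4,170.37; pay $727.07 → $3,443.30
Quarter 4: $3,443.30 +$71.32 interest = $3,514.62; pay $727.07 → $2,787.55
Quarter 5: $2,787.55 +$71.32 interest = $2,858.87; pay $727.07 → $2,131.80
Quarter 6: $2,131.80 +$71.32 interest = $2,203.12; pay $727.07 → $1,476.05
Quarter 7: $1,476.05 +$71.32 interest = $1,547.37; pay $727.07 → $820.30
Quarter 8: $820.30 +$71.32 interest = $891.62; pay $727.07 → $164.55
Quarter 9: $164.55 +$71.32 interest = $235.87; pay $235.87 → $0.00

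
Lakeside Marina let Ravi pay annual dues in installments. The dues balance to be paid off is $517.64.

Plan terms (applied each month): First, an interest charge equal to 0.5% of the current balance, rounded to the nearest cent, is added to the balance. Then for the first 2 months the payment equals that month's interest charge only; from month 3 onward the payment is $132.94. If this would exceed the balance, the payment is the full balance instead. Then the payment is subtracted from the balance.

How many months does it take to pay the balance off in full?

6

# | Opening | Interest | Payment | End bal
1 | $517.64 | $2.59 | $2.59 | $517.64
2 | $517.64 | $2.59 | $2.59 | $517.64
3 | $517.64 | $2.59 | $132.94 | $387.29
4 | $387.29 | $1.94 | $132.94 | $256.29
5 | $256.29 | $1.28 | $132.94 | $124.63
6 | $124.63 | $0.62 | $125.25 | $0.00
Balance reaches $0.00 in month 6.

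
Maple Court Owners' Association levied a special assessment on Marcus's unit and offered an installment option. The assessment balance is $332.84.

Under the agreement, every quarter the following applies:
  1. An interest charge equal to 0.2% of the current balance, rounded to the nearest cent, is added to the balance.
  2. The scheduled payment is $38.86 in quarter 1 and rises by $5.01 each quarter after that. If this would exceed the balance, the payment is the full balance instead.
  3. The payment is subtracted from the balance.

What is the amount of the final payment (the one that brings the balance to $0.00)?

$27.23

Quarter 1: opening $332.84; interest $0.67 → $333.51; payment $38.86; balance $294.65
Quarter 2: opening $294.65; interest $0.59 → $295.24; payment $43.87; balance $251.37
Quarter 3: opening $251.37; interest $0.50 → $251.87; payment $48.88; balance $202.99
Quarter 4: opening $202.99; interest $0.41 → $203.40; payment $53.89; balance $149.51
Quarter 5: opening $149.51; interest $0.30 → $149.81; payment $58.90; balance $90.91
Quarter 6: opening $90.91; interest $0.18 → $91.09; payment $63.91; balance $27.18
Quarter 7: opening $27.18; interest $0.05 → $27.23; payment $27.23; balance $0.00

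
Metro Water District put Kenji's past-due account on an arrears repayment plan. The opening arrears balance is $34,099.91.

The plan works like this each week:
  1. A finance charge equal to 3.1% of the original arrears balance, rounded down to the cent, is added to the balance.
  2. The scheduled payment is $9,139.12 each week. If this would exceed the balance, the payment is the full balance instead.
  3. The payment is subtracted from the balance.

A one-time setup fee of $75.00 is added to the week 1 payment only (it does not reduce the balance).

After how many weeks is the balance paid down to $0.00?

5

Week 1: $34,099.91 +$1,057.09 interest = $35,157.00; pay $9,139.12 (+ $75.00 fee) → $26,017.88
Week 2: $26,017.88 +$1,057.09 interest = $27,074.97; pay $9,139.12 → $17,935.85
Week 3: $17,935.85 +$1,057.09 interest = $18,992.94; pay $9,139.12 → $9,853.82
Week 4: $9,853.82 +$1,057.09 interest = $10,910.91; pay $9,139.12 → $1,771.79
Week 5: $1,771.79 +$1,057.09 interest = $2,828.88; pay $2,828.88 → $0.00
Balance reaches $0.00 in week 5.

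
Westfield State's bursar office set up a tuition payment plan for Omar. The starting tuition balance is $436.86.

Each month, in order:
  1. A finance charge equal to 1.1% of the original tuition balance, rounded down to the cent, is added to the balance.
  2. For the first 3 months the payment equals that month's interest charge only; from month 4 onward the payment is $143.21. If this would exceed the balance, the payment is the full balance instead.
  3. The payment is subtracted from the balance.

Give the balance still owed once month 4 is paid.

Month 1: $436.86 +$4.80 interest = $441.66; pay $4.80 → $436.86
Month 2: $436.86 +$4.80 interest = $441.66; pay $4.80 → $436.86
Month 3: $436.86 +$4.80 interest = $441.66; pay $4.80 → $436.86
Month 4: $436.86 +$4.80 interest = $441.66; pay $143.21 → $298.45

$298.45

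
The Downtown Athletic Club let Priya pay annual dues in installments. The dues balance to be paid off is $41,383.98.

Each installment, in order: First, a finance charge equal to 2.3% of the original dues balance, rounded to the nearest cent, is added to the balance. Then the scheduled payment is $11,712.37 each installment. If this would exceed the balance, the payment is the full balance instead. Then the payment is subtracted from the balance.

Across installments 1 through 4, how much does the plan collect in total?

$45,191.30

# | Opening | Interest | Payment | End bal
1 | $41,383.98 | $951.83 | $11,712.37 | $30,623.44
2 | $30,623.44 | $951.83 | $11,712.37 | $19,862.90
3 | $19,862.90 | $951.83 | $11,712.37 | $9,102.36
4 | $9,102.36 | $951.83 | $10,054.19 | $0.00
Total paid: $45,191.30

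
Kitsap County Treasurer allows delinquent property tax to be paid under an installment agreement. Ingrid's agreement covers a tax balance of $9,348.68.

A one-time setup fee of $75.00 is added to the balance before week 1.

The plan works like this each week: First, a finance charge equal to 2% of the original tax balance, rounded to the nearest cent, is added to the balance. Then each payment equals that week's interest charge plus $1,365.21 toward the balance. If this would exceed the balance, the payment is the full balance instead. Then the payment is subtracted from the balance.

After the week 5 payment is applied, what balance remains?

$2,597.63

Week 1: $9,423.68 +$186.97 interest = $9,610.65; pay $1,552.18 → $8,058.47
Week 2: $8,058.47 +$186.97 interest = $8,245.44; pay $1,552.18 → $6,693.26
Week 3: $6,693.26 +$186.97 interest = $6,880.23; pay $1,552.18 → $5,328.05
Week 4: $5,328.05 +$186.97 interest = $5,515.02; pay $1,552.18 → $3,962.84
Week 5: $3,962.84 +$186.97 interest = $4,149.81; pay $1,552.18 → $2,597.63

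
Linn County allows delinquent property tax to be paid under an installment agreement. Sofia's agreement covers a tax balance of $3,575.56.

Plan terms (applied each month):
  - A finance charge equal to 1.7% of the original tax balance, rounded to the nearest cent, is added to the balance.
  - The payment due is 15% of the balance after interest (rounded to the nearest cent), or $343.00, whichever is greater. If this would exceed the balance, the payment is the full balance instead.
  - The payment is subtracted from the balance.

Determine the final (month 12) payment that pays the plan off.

$116.33

Month 1: $3,575.56 +$60.78 interest = $3,636.34; pay $545.45 → $3,090.89
Month 2: $3,090.89 +$60.78 interest = $3,151.67; pay $472.75 → $2,678.92
Month 3: $2,678.92 +$60.78 interest = $2,739.70; pay $410.96 → $2,328.74
Month 4: $2,328.74 +$60.78 interest = $2,389.52; pay $358.43 → $2,031.09
Month 5: $2,031.09 +$60.78 interest = $2,091.87; pay $343.00 → $1,748.87
Month 6: $1,748.87 +$60.78 interest = $1,809.65; pay $343.00 → $1,466.65
Month 7: $1,466.65 +$60.78 interest = $1,527.43; pay $343.00 → $1,184.43
Month 8: $1,184.43 +$60.78 interest = $1,245.21; pay $343.00 → $902.21
Month 9: $902.21 +$60.78 interest = $962.99; pay $343.00 → $619.99
Month 10: $619.99 +$60.78 interest = $680.77; pay $343.00 → $337.77
Month 11: $337.77 +$60.78 interest = $398.55; pay $343.00 → $55.55
Month 12: $55.55 +$60.78 interest = $116.33; pay $116.33 → $0.00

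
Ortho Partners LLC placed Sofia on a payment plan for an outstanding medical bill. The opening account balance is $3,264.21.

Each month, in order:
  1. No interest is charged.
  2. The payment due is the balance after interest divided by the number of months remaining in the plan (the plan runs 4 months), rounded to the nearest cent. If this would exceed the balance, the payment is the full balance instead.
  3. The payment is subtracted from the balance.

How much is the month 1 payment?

Month 1: opening $3,264.21; payment $816.05; balance $2,448.16

$816.05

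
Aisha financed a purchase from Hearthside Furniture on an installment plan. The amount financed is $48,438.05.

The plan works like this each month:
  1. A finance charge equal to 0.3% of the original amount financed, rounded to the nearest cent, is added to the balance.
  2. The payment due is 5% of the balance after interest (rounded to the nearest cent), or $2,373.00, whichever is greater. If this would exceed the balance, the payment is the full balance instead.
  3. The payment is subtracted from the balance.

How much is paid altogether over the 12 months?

$28,532.17

Month 1: opening $48,438.05; interest $145.31 → $48,583.36; payment $2,429.17; balance $46,154.19
Month 2: opening $46,154.19; interest $145.31 → $46,299.50; payment $2,373.00; balance $43,926.50
Month 3: opening $43,926.50; interest $145.31 → $44,071.81; payment $2,373.00; balance $41,698.81
Month 4: opening $41,698.81; interest $145.31 → $41,844.12; payment $2,373.00; balance $39,471.12
Month 5: opening $39,471.12; interest $145.31 → $39,616.43; payment $2,373.00; balance $37,243.43
Month 6: opening $37,243.43; interest $145.31 → $37,388.74; payment $2,373.00; balance $35,015.74
Month 7: opening $35,015.74; interest $145.31 → $35,161.05; payment $2,373.00; balance $32,788.05
Month 8: opening $32,788.05; interest $145.31 → $32,933.36; payment $2,373.00; balance $30,560.36
Month 9: opening $30,560.36; interest $145.31 → $30,705.67; payment $2,373.00; balance $28,332.67
Month 10: opening $28,332.67; interest $145.31 → $28,477.98; payment $2,373.00; balance $26,104.98
Month 11: opening $26,104.98; interest $145.31 → $26,250.29; payment $2,373.00; balance $23,877.29
Month 12: opening $23,877.29; interest $145.31 → $24,022.60; payment $2,373.00; balance $21,649.60
Total paid: $28,532.17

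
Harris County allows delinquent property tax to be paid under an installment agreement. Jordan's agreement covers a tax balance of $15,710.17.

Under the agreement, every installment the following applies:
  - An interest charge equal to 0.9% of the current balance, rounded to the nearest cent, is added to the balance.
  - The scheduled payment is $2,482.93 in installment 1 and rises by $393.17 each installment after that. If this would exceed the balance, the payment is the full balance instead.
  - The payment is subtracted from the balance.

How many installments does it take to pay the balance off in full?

5

Installment 1: opening $15,710.17; interest $141.39 → $15,851.56; payment $2,482.93; balance $13,368.63
Installment 2: opening $13,368.63; interest $120.32 → $13,488.95; payment $2,876.10; balance $10,612.85
Installment 3: opening $10,612.85; interest $95.52 → $10,708.37; payment $3,269.27; balance $7,439.10
Installment 4: opening $7,439.10; interest $66.95 → $7,506.05; payment $3,662.44; balance $3,843.61
Installment 5: opening $3,843.61; interest $34.59 → $3,878.20; payment $3,878.20; balance $0.00
Balance reaches $0.00 in installment 5.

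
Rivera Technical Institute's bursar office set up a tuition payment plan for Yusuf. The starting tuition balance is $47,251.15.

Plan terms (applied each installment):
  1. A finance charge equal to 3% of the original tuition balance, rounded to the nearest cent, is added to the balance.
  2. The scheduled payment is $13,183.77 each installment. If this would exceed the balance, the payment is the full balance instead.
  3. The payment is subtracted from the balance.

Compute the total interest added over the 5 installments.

Installment 1: opening $47,251.15; interest $1,417.53 → $48,668.68; payment $13,183.77; balance $35,484.91
Installment 2: opening $35,484.91; interest $1,417.53 → $36,902.44; payment $13,183.77; balance $23,718.67
Installment 3: opening $23,718.67; interest $1,417.53 → $25,136.20; payment $13,183.77; balance $11,952.43
Installment 4: opening $11,952.43; interest $1,417.53 → $13,369.96; payment $13,183.77; balance $186.19
Installment 5: opening $186.19; interest $1,417.53 → $1,603.72; payment $1,603.72; balance $0.00
Total interest: $1,417.53 + $1,417.53 + $1,417.53 + $1,417.53 + $1,417.53 = $7,087.65

$7,087.65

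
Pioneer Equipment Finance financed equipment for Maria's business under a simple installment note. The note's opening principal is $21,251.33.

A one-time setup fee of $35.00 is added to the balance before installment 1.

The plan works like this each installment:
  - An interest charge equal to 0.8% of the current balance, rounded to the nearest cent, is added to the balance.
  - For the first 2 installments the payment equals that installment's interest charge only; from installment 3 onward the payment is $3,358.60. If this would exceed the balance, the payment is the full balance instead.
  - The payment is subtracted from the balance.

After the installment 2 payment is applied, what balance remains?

# | Opening | Interest | Payment | End bal
1 | $21,286.33 | $170.29 | $170.29 | $21,286.33
2 | $21,286.33 | $170.29 | $170.29 | $21,286.33

$21,286.33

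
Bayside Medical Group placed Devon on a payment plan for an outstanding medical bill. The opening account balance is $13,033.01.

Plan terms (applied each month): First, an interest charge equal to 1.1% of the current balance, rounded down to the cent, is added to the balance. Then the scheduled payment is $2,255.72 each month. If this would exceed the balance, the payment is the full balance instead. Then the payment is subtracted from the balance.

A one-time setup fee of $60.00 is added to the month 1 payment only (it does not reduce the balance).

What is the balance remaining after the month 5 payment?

$2,236.27

# | Opening | Interest | Payment | Fee | End bal
1 | $13,033.01 | $143.36 | $2,255.72 | $60.00 | $10,920.65
2 | $10,920.65 | $120.12 | $2,255.72 | — | $8,785.05
3 | $8,785.05 | $96.63 | $2,255.72 | — | $6,625.96
4 | $6,625.96 | $72.88 | $2,255.72 | — | $4,443.12
5 | $4,443.12 | $48.87 | $2,255.72 | — | $2,236.27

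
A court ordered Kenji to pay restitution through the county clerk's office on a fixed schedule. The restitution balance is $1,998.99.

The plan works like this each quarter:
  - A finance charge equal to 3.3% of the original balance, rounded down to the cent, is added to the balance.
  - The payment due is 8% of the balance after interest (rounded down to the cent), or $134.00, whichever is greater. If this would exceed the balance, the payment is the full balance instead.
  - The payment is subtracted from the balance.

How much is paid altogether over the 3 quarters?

Quarter 1: opening $1,998.99; interest $65.96 → $2,064.95; payment $165.19; balance $1,899.76
Quarter 2: opening $1,899.76; interest $65.96 → $1,965.72; payment $157.25; balance $1,808.47
Quarter 3: opening $1,808.47; interest $65.96 → $1,874.43; payment $149.95; balance $1,724.48
Total paid: $472.39

$472.39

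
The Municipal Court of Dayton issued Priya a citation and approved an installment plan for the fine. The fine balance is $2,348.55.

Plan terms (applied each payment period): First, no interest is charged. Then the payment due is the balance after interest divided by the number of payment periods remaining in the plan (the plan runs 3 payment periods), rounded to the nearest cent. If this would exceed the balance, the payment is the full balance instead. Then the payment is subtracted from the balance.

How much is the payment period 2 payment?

$782.85

Payment period 1: $2,348.55 − $782.85 → $1,565.70
Payment period 2: $1,565.70 − $782.85 → $782.85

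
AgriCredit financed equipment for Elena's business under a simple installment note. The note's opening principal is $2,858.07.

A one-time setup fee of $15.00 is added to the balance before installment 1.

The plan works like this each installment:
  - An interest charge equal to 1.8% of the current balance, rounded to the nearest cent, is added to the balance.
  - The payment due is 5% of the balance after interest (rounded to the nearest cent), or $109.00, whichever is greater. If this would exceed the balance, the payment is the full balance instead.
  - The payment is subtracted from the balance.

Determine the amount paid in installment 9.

$111.90

Installment 1: opening $2,873.07; interest $51.72 → $2,924.79; payment $146.24; balance $2,778.55
Installment 2: opening $2,778.55; interest $50.01 → $2,828.56; payment $141.43; balance $2,687.13
Installment 3: opening $2,687.13; interest $48.37 → $2,735.50; payment $136.78; balance $2,598.72
Installment 4: opening $2,598.72; interest $46.78 → $2,645.50; payment $132.28; balance $2,513.22
Installment 5: opening $2,513.22; interest $45.24 → $2,558.46; payment $127.92; balance $2,430.54
Installment 6: opening $2,430.54; interest $43.75 → $2,474.29; payment $123.71; balance $2,350.58
Installment 7: opening $2,350.58; interest $42.31 → $2,392.89; payment $119.64; balance $2,273.25
Installment 8: opening $2,273.25; interest $40.92 → $2,314.17; payment $115.71; balance $2,198.46
Installment 9: opening $2,198.46; interest $39.57 → $2,238.03; payment $111.90; balance $2,126.13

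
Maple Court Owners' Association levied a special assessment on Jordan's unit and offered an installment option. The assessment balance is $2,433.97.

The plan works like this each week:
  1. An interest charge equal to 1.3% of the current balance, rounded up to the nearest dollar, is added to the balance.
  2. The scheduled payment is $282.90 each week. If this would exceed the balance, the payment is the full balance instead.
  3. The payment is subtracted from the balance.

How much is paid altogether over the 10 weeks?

# | Opening | Interest | Payment | End bal
1 | $2,433.97 | $32.00 | $282.90 | $2,183.07
2 | $2,183.07 | $29.00 | $282.90 | $1,929.17
3 | $1,929.17 | $26.00 | $282.90 | $1,672.27
4 | $1,672.27 | $22.00 | $282.90 | $1,411.37
5 | $1,411.37 | $19.00 | $282.90 | $1,147.47
6 | $1,147.47 | $15.00 | $282.90 | $879.57
7 | $879.57 | $12.00 | $282.90 | $608.67
8 | $608.67 | $8.00 | $282.90 | $333.77
9 | $333.77 | $5.00 | $282.90 | $55.87
10 | $55.87 | $1.00 | $56.87 | $0.00
Total paid: $2,602.97

$2,602.97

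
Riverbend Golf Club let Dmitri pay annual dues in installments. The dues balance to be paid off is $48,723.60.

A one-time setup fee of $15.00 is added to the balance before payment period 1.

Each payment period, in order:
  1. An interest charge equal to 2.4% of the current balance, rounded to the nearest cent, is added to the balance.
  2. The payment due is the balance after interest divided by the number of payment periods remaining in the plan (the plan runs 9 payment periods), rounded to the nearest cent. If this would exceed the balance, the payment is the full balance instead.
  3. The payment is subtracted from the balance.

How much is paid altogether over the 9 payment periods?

Payment period 1: $48,738.60 +$1,169.73 interest = $49,908.33; pay $5,545.37 → $44,362.96
Payment period 2: $44,362.96 +$1,064.71 interest = $45,427.67; pay $5,678.46 → $39,749.21
Payment period 3: $39,749.21 +$953.98 interest = $40,703.19; pay $5,814.74 → $34,888.45
Payment period 4: $34,888.45 +$837.32 interest = $35,725.77; pay $5,954.30 → $29,771.47
Payment period 5: $29,771.47 +$714.52 interest = $30,485.99; pay $6,097.20 → $24,388.79
Payment period 6: $24,388.79 +$585.33 interest = $24,974.12; pay $6,243.53 → $18,730.59
Payment period 7: $18,730.59 +$449.53 interest = $19,180.12; pay $6,393.37 → $12,786.75
Payment period 8: $12,786.75 +$306.88 interest = $13,093.63; pay $6,546.82 → $6,546.81
Payment period 9: $6,546.81 +$157.12 interest = $6,703.93; pay $6,703.93 → $0.00
Total paid: $54,977.72

$54,977.72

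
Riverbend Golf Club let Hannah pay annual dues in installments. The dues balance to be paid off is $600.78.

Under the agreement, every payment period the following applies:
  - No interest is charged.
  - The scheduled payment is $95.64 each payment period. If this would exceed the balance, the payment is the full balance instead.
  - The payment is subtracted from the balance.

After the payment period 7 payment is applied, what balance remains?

$0.00

# | Opening | Payment | End bal
1 | $600.78 | $95.64 | $505.14
2 | $505.14 | $95.64 | $409.50
3 | $409.50 | $95.64 | $313.86
4 | $313.86 | $95.64 | $218.22
5 | $218.22 | $95.64 | $122.58
6 | $122.58 | $95.64 | $26.94
7 | $26.94 | $26.94 | $0.00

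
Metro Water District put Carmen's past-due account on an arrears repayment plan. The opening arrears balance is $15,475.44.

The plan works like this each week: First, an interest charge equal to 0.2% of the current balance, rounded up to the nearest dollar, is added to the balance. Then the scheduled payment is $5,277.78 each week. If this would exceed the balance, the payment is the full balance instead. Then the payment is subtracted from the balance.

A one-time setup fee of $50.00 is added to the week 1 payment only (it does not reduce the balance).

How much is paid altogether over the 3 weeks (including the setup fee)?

Week 1: opening $15,475.44; interest $31.00 → $15,506.44; payment $5,277.78 (+ $50.00 fee); balance $10,228.66
Week 2: opening $10,228.66; interest $21.00 → $10,249.66; payment $5,277.78; balance $4,971.88
Week 3: opening $4,971.88; interest $10.00 → $4,981.88; payment $4,981.88; balance $0.00
Total paid: $15,587.44

$15,587.44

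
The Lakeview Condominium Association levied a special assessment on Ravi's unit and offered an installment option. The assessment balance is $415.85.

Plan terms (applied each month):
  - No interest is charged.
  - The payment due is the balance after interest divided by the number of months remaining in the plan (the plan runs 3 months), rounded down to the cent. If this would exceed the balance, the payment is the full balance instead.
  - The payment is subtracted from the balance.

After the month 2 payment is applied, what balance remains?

# | Opening | Payment | End bal
1 | $415.85 | $138.61 | $277.24
2 | $277.24 | $138.62 | $138.62

$138.62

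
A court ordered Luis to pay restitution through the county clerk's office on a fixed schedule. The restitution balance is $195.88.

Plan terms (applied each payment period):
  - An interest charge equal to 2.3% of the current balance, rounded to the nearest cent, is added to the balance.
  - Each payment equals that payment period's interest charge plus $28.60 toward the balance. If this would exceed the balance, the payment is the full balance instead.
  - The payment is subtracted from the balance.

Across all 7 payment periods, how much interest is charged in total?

# | Opening | Interest | Payment | End bal
1 | $195.88 | $4.51 | $33.11 | $167.28
2 | $167.28 | $3.85 | $32.45 | $138.68
3 | $138.68 | $3.19 | $31.79 | $110.08
4 | $110.08 | $2.53 | $31.13 | $81.48
5 | $81.48 | $1.87 | $30.47 | $52.88
6 | $52.88 | $1.22 | $29.82 | $24.28
7 | $24.28 | $0.56 | $24.84 | $0.00
Total interest: $4.51 + $3.85 + $3.19 + $2.53 + $1.87 + $1.22 + $0.56 = $17.73

$17.73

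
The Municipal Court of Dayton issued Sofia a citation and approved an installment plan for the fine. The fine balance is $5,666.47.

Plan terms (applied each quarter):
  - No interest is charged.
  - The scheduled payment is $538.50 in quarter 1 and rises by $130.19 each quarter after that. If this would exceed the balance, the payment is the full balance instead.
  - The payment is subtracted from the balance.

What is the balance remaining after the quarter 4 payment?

Quarter 1: opening $5,666.47; payment $538.50; balance $5,127.97
Quarter 2: opening $5,127.97; payment $668.69; balance $4,459.28
Quarter 3: opening $4,459.28; payment $798.88; balance $3,660.40
Quarter 4: opening $3,660.40; payment $929.07; balance $2,731.33

$2,731.33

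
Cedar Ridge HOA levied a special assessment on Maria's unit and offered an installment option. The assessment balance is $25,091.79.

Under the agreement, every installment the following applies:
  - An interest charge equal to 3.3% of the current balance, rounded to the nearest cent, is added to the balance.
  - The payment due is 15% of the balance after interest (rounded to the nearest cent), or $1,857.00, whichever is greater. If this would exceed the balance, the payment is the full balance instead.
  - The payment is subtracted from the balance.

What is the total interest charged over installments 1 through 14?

$5,254.83

Installment 1: $25,091.79 +$828.03 interest = $25,919.82; pay $3,887.97 → $22,031.85
Installment 2: $22,031.85 +$727.05 interest = $22,758.90; pay $3,413.84 → $19,345.06
Installment 3: $19,345.06 +$638.39 interest = $19,983.45; pay $2,997.52 → $16,985.93
Installment 4: $16,985.93 +$560.54 interest = $17,546.47; pay $2,631.97 → $14,914.50
Installment 5: $14,914.50 +$492.18 interest = $15,406.68; pay $2,311.00 → $13,095.68
Installment 6: $13,095.68 +$432.16 interest = $13,527.84; pay $2,029.18 → $11,498.66
Installment 7: $11,498.66 +$379.46 interest = $11,878.12; pay $1,857.00 → $10,021.12
Installment 8: $10,021.12 +$330.70 interest = $10,351.82; pay $1,857.00 → $8,494.82
Installment 9: $8,494.82 +$280.33 interest = $8,775.15; pay $1,857.00 → $6,918.15
Installment 10: $6,918.15 +$228.30 interest = $7,146.45; pay $1,857.00 → $5,289.45
Installment 11: $5,289.45 +$174.55 interest = $5,464.00; pay $1,857.00 → $3,607.00
Installment 12: $3,607.00 +$119.03 interest = $3,726.03; pay $1,857.00 → $1,869.03
Installment 13: $1,869.03 +$61.68 interest = $1,930.71; pay $1,857.00 → $73.71
Installment 14: $73.71 +$2.43 interest = $76.14; pay $76.14 → $0.00
Total interest: $828.03 + $727.05 + $638.39 + $560.54 + $492.18 + $432.16 + $379.46 + $330.70 + $280.33 + $228.30 + $174.55 + $119.03 + $61.68 + $2.43 = $5,254.83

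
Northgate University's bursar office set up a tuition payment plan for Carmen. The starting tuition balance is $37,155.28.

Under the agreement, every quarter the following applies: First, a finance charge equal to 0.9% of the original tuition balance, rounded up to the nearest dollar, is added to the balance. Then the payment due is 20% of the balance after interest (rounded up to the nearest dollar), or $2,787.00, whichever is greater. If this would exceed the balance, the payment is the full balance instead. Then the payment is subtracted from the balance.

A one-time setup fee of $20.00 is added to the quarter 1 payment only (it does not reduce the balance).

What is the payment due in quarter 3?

$4,920.00

Quarter 1: opening $37,155.28; interest $335.00 → $37,490.28; payment $7,499.00 (+ $20.00 fee); balance $29,991.28
Quarter 2: opening $29,991.28; interest $335.00 → $30,326.28; payment $6,066.00; balance $24,260.28
Quarter 3: opening $24,260.28; interest $335.00 → $24,595.28; payment $4,920.00; balance $19,675.28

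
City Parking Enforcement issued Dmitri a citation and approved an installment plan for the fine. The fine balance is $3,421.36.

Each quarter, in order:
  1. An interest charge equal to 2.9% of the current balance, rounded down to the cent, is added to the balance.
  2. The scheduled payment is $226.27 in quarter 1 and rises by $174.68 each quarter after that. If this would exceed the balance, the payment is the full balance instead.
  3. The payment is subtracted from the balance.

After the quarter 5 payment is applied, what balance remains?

$949.95

Quarter 1: $3,421.36 +$99.21 interest = $3,520.57; pay $226.27 → $3,294.30
Quarter 2: $3,294.30 +$95.53 interest = $3,389.83; pay $400.95 → $2,988.88
Quarter 3: $2,988.88 +$86.67 interest = $3,075.55; pay $575.63 → $2,499.92
Quarter 4: $2,499.92 +$72.49 interest = $2,572.41; pay $750.31 → $1,822.10
Quarter 5: $1,822.10 +$52.84 interest = $1,874.94; pay $924.99 → $949.95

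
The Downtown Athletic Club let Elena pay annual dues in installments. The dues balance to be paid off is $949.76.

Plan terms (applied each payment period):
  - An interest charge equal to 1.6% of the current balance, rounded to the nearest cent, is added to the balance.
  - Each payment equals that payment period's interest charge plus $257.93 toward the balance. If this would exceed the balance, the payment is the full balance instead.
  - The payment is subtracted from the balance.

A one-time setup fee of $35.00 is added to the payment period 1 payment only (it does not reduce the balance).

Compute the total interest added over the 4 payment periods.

Payment period 1: opening $949.76; interest $15.20 → $964.96; payment $273.13 (+ $35.00 fee); balance $691.83
Payment period 2: opening $691.83; interest $11.07 → $702.90; payment $269.00; balance $433.90
Payment period 3: opening $433.90; interest $6.94 → $440.84; payment $264.87; balance $175.97
Payment period 4: opening $175.97; interest $2.82 → $178.79; payment $178.79; balance $0.00
Total interest: $15.20 + $11.07 + $6.94 + $2.82 = $36.03

$36.03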